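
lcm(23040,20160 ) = 161280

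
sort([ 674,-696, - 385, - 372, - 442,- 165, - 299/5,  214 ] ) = [ - 696, - 442, - 385,- 372, - 165, - 299/5,214, 674 ] 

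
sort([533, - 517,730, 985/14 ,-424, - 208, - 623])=[ - 623, - 517, - 424, - 208, 985/14, 533,730]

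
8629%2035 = 489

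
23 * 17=391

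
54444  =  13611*4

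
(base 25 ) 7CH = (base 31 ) 4RB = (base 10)4692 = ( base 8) 11124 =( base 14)19D2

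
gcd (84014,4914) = 14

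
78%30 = 18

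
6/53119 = 6/53119 = 0.00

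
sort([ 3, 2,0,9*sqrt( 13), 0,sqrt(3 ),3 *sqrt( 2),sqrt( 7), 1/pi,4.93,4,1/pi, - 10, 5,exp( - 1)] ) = [ - 10, 0,  0,1/pi,1/pi,exp(-1),sqrt( 3 ), 2,sqrt( 7), 3,4 , 3*sqrt( 2),4.93,5,9 * sqrt( 13)]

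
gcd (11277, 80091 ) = 9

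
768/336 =2 + 2/7 = 2.29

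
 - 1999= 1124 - 3123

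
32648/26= 16324/13= 1255.69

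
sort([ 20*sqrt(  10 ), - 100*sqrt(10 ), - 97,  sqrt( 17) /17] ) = [-100*sqrt ( 10), - 97,sqrt( 17)/17 , 20*sqrt( 10)]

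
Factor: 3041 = 3041^1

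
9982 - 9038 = 944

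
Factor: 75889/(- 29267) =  - 7^( - 1)*11^1 *37^( - 1 )*113^( - 1)*6899^1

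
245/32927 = 245/32927 = 0.01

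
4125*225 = 928125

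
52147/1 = 52147=52147.00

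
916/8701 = 916/8701=0.11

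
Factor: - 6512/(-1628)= 4 = 2^2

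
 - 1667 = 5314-6981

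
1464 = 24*61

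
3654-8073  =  - 4419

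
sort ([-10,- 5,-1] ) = [-10,  -  5,-1] 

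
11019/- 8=-11019/8 =- 1377.38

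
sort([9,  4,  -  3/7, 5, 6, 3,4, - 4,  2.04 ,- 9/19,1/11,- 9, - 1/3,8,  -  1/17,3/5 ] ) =[  -  9,- 4, - 9/19, - 3/7,  -  1/3,  -  1/17,1/11,3/5,2.04,  3, 4,4, 5,6, 8, 9]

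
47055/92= 47055/92=511.47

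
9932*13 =129116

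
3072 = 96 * 32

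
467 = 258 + 209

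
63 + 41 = 104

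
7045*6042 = 42565890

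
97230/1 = 97230 = 97230.00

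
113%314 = 113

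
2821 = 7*403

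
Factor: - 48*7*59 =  - 2^4*3^1 * 7^1*59^1 = -19824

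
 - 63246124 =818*( - 77318) 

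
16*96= 1536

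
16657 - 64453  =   - 47796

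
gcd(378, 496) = 2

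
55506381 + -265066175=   -  209559794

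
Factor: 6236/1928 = 1559/482 = 2^( - 1 ) * 241^ ( - 1)*1559^1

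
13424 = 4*3356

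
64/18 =3+5/9 = 3.56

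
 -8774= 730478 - 739252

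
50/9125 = 2/365 = 0.01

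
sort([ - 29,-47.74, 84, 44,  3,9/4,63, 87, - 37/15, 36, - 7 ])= [ - 47.74, - 29, - 7, - 37/15, 9/4, 3, 36, 44,63,84,87]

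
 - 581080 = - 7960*73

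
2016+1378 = 3394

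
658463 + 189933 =848396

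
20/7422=10/3711= 0.00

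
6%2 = 0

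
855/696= 285/232= 1.23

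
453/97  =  4 + 65/97 = 4.67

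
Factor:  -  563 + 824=261 = 3^2*29^1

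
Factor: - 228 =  - 2^2*3^1  *  19^1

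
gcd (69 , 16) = 1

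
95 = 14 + 81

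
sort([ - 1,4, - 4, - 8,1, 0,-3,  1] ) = [ - 8 , -4, - 3,-1,0,1, 1, 4]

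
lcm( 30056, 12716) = 330616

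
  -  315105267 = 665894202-980999469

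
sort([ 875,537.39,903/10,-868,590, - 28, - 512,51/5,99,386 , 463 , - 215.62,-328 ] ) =[-868, -512,-328,-215.62,-28,51/5,  903/10,99,386 , 463,  537.39,590,  875]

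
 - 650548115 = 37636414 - 688184529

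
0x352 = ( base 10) 850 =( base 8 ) 1522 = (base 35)oa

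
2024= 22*92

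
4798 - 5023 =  - 225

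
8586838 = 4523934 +4062904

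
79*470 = 37130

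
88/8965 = 8/815=0.01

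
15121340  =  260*58159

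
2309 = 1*2309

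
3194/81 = 39 + 35/81 = 39.43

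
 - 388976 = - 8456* 46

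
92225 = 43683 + 48542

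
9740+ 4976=14716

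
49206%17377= 14452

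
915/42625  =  183/8525 = 0.02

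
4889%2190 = 509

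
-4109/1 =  - 4109=-  4109.00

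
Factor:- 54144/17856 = - 94/31  =  -  2^1 * 31^( - 1)*47^1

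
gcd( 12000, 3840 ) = 480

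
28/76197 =28/76197=0.00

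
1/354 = 1/354= 0.00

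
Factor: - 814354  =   - 2^1 * 407177^1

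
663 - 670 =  - 7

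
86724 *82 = 7111368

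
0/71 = 0 = 0.00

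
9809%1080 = 89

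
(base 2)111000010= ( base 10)450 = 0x1c2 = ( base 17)198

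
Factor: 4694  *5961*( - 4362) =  - 2^2  *3^2 * 727^1*1987^1* 2347^1=- 122052834108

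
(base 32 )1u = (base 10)62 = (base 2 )111110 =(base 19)35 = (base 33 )1T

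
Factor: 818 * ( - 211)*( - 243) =41941314 = 2^1*3^5*211^1*409^1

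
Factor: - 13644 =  -2^2* 3^2 * 379^1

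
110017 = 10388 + 99629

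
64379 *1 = 64379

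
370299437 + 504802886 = 875102323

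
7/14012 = 7/14012= 0.00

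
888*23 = 20424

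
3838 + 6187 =10025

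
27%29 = 27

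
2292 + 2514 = 4806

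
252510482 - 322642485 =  - 70132003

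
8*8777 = 70216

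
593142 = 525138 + 68004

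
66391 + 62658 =129049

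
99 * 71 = 7029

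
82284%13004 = 4260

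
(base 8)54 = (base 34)1A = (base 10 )44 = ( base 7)62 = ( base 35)19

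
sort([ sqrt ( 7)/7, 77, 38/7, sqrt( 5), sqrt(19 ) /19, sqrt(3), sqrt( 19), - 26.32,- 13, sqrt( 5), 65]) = [ - 26.32, - 13,sqrt(19)/19, sqrt ( 7) /7, sqrt( 3 ),sqrt(5 ), sqrt( 5 ),sqrt ( 19 ),  38/7,65,77]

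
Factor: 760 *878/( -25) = - 133456/5  =  -2^4 * 5^( - 1 )*19^1*439^1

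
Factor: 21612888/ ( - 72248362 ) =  - 10806444/36124181 = -2^2 * 3^2*11^1*29^1*941^1*36124181^ ( - 1)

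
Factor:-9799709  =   - 29^1*37^1*9133^1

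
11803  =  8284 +3519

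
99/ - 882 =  - 1 + 87/98 =- 0.11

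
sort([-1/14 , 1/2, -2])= [ -2,-1/14, 1/2]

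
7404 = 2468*3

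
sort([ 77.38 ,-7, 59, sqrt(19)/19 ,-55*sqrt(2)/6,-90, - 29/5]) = [-90 , - 55*sqrt( 2) /6,-7, - 29/5, sqrt(19)/19, 59,77.38]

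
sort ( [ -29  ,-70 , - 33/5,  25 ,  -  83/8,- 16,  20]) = [ - 70,- 29, - 16,-83/8,  -  33/5,  20,25] 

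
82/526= 41/263=   0.16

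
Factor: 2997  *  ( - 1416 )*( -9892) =2^5 *3^5*37^1*59^1*2473^1 = 41979194784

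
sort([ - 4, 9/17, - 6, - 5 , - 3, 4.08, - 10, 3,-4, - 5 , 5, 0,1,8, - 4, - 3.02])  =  [ - 10,-6, - 5,- 5,  -  4, - 4,- 4,  -  3.02 , - 3,0,9/17, 1, 3, 4.08, 5 , 8]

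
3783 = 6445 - 2662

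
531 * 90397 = 48000807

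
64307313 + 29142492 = 93449805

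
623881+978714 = 1602595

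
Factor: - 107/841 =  -29^(-2) * 107^1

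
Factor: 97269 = 3^1*32423^1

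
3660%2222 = 1438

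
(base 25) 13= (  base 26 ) 12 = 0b11100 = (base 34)S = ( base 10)28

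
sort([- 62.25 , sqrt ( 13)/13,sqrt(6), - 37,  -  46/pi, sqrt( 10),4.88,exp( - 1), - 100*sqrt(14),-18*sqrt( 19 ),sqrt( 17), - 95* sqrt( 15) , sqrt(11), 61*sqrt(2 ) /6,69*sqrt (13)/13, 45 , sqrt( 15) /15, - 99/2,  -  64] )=[ - 100*sqrt(14 ), - 95*sqrt (15), - 18*sqrt( 19 ),-64 , - 62.25, - 99/2,  -  37,-46/pi, sqrt( 15 ) /15 , sqrt ( 13)/13,exp(- 1 ), sqrt(6),sqrt( 10),sqrt( 11),sqrt( 17), 4.88 , 61 *sqrt(  2)/6, 69 * sqrt( 13 ) /13, 45 ] 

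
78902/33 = 78902/33=2390.97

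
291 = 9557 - 9266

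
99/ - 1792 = - 99/1792 = - 0.06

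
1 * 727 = 727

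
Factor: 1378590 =2^1 * 3^1*5^1 * 45953^1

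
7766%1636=1222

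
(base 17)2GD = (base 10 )863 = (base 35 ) ON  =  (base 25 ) 19d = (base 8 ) 1537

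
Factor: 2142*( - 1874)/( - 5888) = 1003527/1472=2^ ( - 6)*3^2*7^1*17^1*23^( -1 )*937^1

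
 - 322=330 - 652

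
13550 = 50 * 271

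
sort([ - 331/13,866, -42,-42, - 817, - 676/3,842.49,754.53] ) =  [ - 817,-676/3, - 42, - 42,- 331/13, 754.53,842.49,866]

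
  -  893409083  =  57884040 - 951293123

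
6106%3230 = 2876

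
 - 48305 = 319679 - 367984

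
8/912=1/114=0.01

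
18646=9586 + 9060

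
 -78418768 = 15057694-93476462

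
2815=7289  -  4474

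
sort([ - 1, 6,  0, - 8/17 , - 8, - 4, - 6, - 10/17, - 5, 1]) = [ - 8,-6, - 5, - 4  ,-1, - 10/17, - 8/17, 0,1 , 6 ] 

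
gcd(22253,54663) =7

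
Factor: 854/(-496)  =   - 427/248  =  -2^(-3)*7^1*31^(-1)*61^1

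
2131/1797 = 2131/1797 = 1.19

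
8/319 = 8/319 = 0.03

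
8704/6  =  1450 + 2/3=   1450.67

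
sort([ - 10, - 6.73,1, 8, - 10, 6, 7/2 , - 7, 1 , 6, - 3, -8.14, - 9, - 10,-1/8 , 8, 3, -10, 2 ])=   [ - 10 , - 10,- 10, - 10, - 9,-8.14, - 7,-6.73,-3, - 1/8,1,  1, 2 , 3, 7/2,  6,6,8,8] 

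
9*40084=360756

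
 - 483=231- 714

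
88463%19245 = 11483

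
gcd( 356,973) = 1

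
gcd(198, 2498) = 2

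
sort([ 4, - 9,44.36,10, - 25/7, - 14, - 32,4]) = [  -  32, - 14, - 9, - 25/7,4,4,10,44.36 ] 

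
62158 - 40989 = 21169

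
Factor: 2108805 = 3^1*5^1*140587^1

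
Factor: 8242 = 2^1*13^1 * 317^1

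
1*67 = 67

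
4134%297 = 273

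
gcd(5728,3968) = 32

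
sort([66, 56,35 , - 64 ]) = [-64, 35,  56, 66 ] 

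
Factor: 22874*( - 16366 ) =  - 2^2*7^2*167^1*11437^1 = - 374355884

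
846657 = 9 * 94073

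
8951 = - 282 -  -9233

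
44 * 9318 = 409992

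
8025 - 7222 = 803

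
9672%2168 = 1000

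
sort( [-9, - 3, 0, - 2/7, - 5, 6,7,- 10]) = [ - 10, - 9, - 5, - 3 , - 2/7,0,6, 7]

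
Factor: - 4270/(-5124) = 2^( - 1 )*3^( - 1)*5^1= 5/6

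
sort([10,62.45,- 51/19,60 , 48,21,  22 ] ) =[  -  51/19, 10, 21, 22, 48, 60,  62.45] 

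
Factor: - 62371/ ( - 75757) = 643/781 = 11^( - 1)*71^(-1)*643^1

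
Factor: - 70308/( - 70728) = 2^( - 1)*3^3*31^1*421^( - 1) = 837/842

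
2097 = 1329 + 768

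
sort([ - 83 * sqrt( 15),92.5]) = [ - 83*sqrt(15), 92.5] 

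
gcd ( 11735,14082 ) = 2347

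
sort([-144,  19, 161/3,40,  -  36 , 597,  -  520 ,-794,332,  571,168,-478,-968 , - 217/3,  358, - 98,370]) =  [  -  968, - 794, - 520 ,-478, - 144,-98,- 217/3, - 36,19,40, 161/3,168 , 332,358,370, 571,597]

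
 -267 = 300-567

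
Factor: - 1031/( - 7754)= 2^(  -  1)*1031^1*3877^(  -  1) 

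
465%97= 77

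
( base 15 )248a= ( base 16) 1e64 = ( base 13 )3706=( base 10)7780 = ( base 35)6CA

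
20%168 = 20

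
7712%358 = 194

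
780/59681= 780/59681=0.01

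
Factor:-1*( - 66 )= 2^1 * 3^1* 11^1=66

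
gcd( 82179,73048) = 9131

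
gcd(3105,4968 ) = 621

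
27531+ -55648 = -28117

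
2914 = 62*47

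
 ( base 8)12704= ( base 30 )65m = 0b1010111000100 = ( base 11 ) 4206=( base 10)5572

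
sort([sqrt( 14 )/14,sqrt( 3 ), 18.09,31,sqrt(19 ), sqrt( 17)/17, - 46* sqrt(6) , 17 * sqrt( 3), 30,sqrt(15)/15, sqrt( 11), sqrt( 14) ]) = [ - 46*sqrt( 6), sqrt( 17) /17,  sqrt(15 )/15,sqrt( 14)/14,sqrt(3), sqrt(11), sqrt(14),sqrt( 19) , 18.09, 17 * sqrt( 3 ),30 , 31 ] 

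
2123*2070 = 4394610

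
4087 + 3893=7980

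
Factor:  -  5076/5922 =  - 6/7= - 2^1 * 3^1 * 7^(  -  1) 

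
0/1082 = 0 = 0.00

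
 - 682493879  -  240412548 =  - 922906427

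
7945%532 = 497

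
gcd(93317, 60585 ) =7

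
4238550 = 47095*90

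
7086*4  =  28344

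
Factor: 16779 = 3^1 * 7^1*17^1*47^1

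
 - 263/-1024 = 263/1024=0.26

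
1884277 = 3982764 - 2098487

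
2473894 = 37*66862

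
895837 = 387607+508230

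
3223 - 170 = 3053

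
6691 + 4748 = 11439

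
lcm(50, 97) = 4850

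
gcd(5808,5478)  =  66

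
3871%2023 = 1848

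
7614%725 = 364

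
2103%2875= 2103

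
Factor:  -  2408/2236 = -14/13 = -2^1*7^1*13^(-1 ) 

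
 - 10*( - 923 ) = 9230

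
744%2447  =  744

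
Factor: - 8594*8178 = -70281732= -2^2  *  3^1*29^1*47^1*4297^1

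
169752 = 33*5144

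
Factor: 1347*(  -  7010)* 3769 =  - 2^1*3^1*5^1*449^1*701^1*3769^1= - 35588669430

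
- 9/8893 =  - 9/8893 = - 0.00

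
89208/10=8920 + 4/5  =  8920.80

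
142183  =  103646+38537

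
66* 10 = 660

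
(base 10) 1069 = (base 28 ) 1A5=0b10000101101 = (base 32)11d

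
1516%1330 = 186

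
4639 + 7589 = 12228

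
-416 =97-513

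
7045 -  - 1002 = 8047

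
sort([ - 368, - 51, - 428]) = [-428, - 368, - 51 ] 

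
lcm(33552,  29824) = 268416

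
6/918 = 1/153= 0.01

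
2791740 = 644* 4335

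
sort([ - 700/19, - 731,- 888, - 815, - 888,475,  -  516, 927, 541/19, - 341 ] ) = [  -  888, - 888, -815,-731, - 516, - 341 , - 700/19,541/19,475,927]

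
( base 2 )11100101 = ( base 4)3211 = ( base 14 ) 125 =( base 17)d8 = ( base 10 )229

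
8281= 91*91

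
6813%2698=1417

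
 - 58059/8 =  - 7258 + 5/8 = -  7257.38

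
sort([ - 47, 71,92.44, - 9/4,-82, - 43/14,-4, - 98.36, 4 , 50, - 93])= [ - 98.36,- 93, - 82, - 47,  -  4, - 43/14, - 9/4, 4,50 , 71,  92.44 ]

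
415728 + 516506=932234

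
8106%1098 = 420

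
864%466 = 398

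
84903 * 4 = 339612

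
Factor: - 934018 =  - 2^1 * 467009^1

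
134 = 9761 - 9627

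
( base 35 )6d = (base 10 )223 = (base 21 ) AD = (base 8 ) 337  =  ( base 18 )C7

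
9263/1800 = 5 + 263/1800=5.15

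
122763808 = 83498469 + 39265339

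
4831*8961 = 43290591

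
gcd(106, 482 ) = 2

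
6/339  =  2/113 = 0.02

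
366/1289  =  366/1289 = 0.28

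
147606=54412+93194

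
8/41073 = 8/41073 = 0.00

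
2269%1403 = 866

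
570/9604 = 285/4802 = 0.06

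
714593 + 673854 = 1388447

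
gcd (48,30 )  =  6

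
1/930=1/930 =0.00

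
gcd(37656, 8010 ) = 18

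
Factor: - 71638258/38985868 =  - 35819129/19492934 = - 2^( - 1 )*43^1*73^1*79^( - 1)*11411^1*123373^( - 1 )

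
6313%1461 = 469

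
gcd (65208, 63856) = 104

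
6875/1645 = 4+59/329 = 4.18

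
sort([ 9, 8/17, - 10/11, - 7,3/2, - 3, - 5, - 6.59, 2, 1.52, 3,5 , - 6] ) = [  -  7, - 6.59,  -  6, - 5, - 3, - 10/11,  8/17,3/2 , 1.52,2,3,  5, 9 ]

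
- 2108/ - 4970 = 1054/2485 = 0.42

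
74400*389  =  28941600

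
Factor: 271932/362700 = 731/975 = 3^( - 1) *5^( - 2 ) * 13^ (-1)*17^1  *43^1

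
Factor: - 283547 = - 11^1*149^1*173^1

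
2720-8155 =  - 5435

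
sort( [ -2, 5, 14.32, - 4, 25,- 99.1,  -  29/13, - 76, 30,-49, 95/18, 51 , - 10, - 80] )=[-99.1, - 80, - 76,-49,-10, - 4, - 29/13,  -  2, 5,95/18 , 14.32,25, 30, 51] 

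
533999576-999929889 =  - 465930313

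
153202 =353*434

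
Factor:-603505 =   -  5^1*7^1*43^1 * 401^1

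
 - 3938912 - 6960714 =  - 10899626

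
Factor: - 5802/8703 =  - 2^1*3^( - 1 )= - 2/3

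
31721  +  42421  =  74142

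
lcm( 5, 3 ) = 15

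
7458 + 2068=9526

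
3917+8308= 12225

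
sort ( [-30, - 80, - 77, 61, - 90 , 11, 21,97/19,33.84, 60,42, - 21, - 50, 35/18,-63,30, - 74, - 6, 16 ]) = [ - 90 ,  -  80, - 77, - 74, - 63, - 50, - 30, - 21, - 6, 35/18, 97/19, 11, 16,21,  30, 33.84,  42, 60, 61 ] 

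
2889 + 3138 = 6027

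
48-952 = -904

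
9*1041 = 9369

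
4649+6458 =11107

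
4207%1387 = 46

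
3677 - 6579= - 2902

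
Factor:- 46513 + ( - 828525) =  - 875038 = - 2^1*437519^1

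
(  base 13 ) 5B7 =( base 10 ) 995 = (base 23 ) 1k6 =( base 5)12440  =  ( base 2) 1111100011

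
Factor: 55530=2^1*3^2*5^1 * 617^1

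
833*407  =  339031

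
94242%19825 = 14942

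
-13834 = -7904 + -5930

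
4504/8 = 563 =563.00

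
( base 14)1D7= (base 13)238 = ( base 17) 15B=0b110000001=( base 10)385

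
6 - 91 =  - 85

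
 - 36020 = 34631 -70651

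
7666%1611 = 1222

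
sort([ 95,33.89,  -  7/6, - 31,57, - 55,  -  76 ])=[- 76,  -  55,- 31, -7/6, 33.89,57,95]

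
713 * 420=299460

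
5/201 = 5/201= 0.02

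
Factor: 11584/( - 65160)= - 8/45 = - 2^3  *3^( - 2 )*5^(-1 ) 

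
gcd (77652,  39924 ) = 36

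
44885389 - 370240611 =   -  325355222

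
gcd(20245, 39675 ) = 5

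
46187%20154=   5879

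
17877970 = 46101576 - 28223606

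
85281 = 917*93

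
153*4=612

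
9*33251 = 299259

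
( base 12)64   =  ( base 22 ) 3A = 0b1001100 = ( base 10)76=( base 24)34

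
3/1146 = 1/382  =  0.00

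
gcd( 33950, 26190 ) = 970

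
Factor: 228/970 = 2^1 * 3^1*5^( - 1)*19^1*97^ ( - 1)  =  114/485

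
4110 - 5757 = -1647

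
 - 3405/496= - 3405/496 = - 6.86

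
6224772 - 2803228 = 3421544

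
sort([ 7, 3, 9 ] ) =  [ 3 , 7,9 ]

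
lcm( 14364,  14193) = 1192212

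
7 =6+1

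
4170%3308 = 862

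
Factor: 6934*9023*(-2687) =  -168113450134 = -2^1*7^1*1289^1*2687^1 *3467^1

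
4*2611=10444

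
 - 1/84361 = - 1 + 84360/84361 = - 0.00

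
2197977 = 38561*57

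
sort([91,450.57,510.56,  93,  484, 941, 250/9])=[ 250/9,91,  93,  450.57,484,510.56, 941]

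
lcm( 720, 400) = 3600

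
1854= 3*618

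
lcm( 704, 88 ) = 704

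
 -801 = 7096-7897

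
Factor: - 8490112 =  - 2^7*19^1*3491^1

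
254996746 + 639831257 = 894828003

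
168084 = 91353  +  76731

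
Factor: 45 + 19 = 64= 2^6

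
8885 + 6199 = 15084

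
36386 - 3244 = 33142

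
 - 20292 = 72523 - 92815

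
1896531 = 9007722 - 7111191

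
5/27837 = 5/27837=0.00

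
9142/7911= 1 + 1231/7911 = 1.16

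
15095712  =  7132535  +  7963177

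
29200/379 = 77 + 17/379 = 77.04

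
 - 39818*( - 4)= 159272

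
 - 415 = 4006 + - 4421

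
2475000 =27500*90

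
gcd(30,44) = 2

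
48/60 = 4/5 = 0.80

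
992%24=8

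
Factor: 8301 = 3^1*2767^1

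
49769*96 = 4777824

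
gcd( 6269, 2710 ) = 1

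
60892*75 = 4566900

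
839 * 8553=7175967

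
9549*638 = 6092262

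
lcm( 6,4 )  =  12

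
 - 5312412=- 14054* 378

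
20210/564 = 35 + 5/6 = 35.83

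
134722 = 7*19246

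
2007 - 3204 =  - 1197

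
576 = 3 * 192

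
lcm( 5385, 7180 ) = 21540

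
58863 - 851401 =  - 792538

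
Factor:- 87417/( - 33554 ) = 2^( -1)*3^2*11^1*19^(-1) = 99/38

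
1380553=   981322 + 399231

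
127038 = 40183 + 86855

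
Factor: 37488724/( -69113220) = -9372181/17278305  =  -3^( - 1 )*5^ ( - 1 )*7^2 * 11^ ( - 1)*13^1*14713^1*104717^ ( - 1 ) 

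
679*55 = 37345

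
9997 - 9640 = 357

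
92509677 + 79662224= 172171901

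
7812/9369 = 868/1041 = 0.83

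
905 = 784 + 121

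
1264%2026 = 1264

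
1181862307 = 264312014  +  917550293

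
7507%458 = 179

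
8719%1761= 1675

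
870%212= 22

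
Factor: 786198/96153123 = 262066/32051041 = 2^1*7^1*11^( - 1)*1429^( - 1 )*2039^(-1 ) * 18719^1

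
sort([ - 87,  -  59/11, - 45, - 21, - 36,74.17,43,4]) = [ - 87, - 45, - 36, - 21, - 59/11,4,43,74.17]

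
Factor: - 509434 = - 2^1*179^1*1423^1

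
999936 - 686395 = 313541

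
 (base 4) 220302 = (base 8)5062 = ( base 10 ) 2610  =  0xA32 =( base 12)1616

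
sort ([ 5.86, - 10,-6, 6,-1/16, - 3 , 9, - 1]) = [ - 10,-6, - 3, - 1, - 1/16, 5.86,6, 9 ]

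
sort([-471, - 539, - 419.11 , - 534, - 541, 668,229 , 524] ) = [ - 541, - 539, - 534, - 471, - 419.11, 229,524,668] 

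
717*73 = 52341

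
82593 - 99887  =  -17294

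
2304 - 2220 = 84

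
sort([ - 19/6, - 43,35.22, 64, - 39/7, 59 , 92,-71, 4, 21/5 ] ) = [ - 71, - 43, - 39/7,-19/6, 4,21/5, 35.22, 59 , 64 , 92 ]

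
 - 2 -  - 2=0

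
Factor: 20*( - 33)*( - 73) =48180= 2^2* 3^1 * 5^1*11^1*73^1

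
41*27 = 1107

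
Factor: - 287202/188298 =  - 3^( - 2) * 11^ ( - 1 )*151^1 = -151/99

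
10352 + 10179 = 20531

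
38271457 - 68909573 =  - 30638116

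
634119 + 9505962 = 10140081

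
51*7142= 364242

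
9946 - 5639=4307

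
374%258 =116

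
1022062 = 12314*83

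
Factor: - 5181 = - 3^1*11^1*157^1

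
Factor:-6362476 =-2^2*1217^1*1307^1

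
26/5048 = 13/2524 = 0.01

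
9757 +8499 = 18256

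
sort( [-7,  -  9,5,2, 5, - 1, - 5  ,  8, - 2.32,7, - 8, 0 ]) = [ - 9, - 8, - 7, - 5,-2.32, - 1,0,2,5,  5 , 7,8]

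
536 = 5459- 4923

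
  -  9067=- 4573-4494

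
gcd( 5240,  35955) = 5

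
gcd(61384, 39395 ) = 1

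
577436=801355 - 223919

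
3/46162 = 3/46162  =  0.00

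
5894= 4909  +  985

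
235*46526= 10933610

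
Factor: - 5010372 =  - 2^2*3^2*139177^1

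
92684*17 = 1575628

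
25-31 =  - 6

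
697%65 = 47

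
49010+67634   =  116644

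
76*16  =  1216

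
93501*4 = 374004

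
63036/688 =91 + 107/172 = 91.62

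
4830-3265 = 1565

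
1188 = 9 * 132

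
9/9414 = 1/1046 =0.00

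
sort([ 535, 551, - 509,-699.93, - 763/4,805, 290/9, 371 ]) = [ - 699.93 , - 509,-763/4, 290/9,371,535, 551,805 ]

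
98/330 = 49/165  =  0.30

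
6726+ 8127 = 14853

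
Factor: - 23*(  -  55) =5^1 * 11^1*23^1=1265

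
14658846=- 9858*(  -  1487)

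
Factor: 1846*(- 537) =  - 991302 = - 2^1*3^1*13^1 * 71^1*179^1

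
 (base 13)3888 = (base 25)CM5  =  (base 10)8055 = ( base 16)1f77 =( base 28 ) A7J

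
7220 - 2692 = 4528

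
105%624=105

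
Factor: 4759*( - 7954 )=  - 37853086  =  - 2^1* 41^1 * 97^1*4759^1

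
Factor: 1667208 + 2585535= 4252743=3^5*11^1*37^1*43^1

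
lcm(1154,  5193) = 10386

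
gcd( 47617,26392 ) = 1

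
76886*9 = 691974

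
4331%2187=2144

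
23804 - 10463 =13341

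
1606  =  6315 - 4709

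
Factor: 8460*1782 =15075720 = 2^3*3^6*5^1*11^1*47^1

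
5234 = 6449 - 1215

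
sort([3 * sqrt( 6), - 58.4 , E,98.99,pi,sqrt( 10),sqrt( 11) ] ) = [ -58.4, E,pi, sqrt( 10 ),  sqrt (11), 3*sqrt ( 6),98.99]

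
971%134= 33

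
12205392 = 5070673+7134719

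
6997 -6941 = 56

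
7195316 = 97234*74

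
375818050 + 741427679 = 1117245729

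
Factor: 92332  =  2^2*41^1*563^1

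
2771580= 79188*35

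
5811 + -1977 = 3834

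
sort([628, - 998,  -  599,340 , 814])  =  [-998, - 599,340, 628, 814 ] 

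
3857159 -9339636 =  - 5482477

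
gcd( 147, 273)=21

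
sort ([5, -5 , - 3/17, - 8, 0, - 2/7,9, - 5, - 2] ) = [ - 8,  -  5, - 5, - 2, - 2/7, - 3/17,0, 5,9] 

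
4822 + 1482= 6304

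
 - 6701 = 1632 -8333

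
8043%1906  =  419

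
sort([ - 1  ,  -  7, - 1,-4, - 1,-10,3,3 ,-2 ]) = [ - 10, - 7, - 4, - 2, - 1, - 1, - 1,  3,3]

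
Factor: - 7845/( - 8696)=2^( - 3 ) * 3^1 * 5^1  *523^1 * 1087^ ( - 1 )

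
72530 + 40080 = 112610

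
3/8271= 1/2757 = 0.00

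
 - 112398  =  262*( - 429) 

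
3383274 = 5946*569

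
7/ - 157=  - 7/157 = -0.04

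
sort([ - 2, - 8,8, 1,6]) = [- 8, - 2, 1,6,  8 ] 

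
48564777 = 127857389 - 79292612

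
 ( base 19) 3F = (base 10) 72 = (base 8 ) 110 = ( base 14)52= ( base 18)40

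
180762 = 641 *282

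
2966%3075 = 2966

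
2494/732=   1247/366 = 3.41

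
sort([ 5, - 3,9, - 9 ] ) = [  -  9, - 3, 5, 9 ]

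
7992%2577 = 261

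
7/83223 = 1/11889 = 0.00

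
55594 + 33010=88604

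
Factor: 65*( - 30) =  - 1950 = - 2^1 * 3^1 * 5^2 * 13^1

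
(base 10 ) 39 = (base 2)100111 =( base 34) 15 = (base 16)27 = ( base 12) 33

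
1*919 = 919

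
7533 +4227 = 11760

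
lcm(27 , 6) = 54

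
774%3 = 0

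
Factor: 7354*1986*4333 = 2^2*3^1*7^1 * 331^1*619^1*3677^1 = 63283655652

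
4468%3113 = 1355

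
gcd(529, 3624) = 1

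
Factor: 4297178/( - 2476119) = -2^1*3^(  -  1 )*67^(-1 )*97^( - 1 )*127^ (-1 )*1201^1*1789^1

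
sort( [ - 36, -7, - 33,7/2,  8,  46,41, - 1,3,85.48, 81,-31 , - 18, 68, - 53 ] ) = [ - 53,-36, - 33, - 31, - 18, - 7, - 1,3,7/2,8 , 41,  46,68, 81,85.48 ] 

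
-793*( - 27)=21411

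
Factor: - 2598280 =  - 2^3 *5^1*17^1 * 3821^1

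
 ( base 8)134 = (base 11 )84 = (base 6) 232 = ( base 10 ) 92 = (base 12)78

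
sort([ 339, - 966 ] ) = [ - 966 , 339] 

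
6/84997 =6/84997 =0.00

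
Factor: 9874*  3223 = 2^1*11^1*293^1*4937^1 = 31823902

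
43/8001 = 43/8001 = 0.01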